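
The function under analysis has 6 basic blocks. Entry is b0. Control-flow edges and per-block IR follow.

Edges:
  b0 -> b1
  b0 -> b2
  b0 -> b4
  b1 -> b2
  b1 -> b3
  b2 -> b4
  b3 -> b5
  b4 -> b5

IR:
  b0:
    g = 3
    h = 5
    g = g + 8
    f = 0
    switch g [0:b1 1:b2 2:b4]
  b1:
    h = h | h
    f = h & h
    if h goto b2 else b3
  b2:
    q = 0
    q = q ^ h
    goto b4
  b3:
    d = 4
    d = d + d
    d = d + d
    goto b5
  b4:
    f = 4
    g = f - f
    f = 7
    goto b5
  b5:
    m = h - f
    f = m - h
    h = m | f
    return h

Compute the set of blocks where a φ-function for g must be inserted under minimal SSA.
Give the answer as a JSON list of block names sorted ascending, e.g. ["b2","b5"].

idom tree: b1←b0 b2←b0 b3←b1 b4←b0 b5←b0
Dom at joins:
  b2: preds {b0,b1}: {b0} ∩ {b0,b1} = {b0}; idom=b0
  b4: preds {b0,b2}: {b0} ∩ {b0,b2} = {b0}; idom=b0
  b5: preds {b3,b4}: {b0,b1,b3} ∩ {b0,b4} = {b0}; idom=b0

Frontier:
  b2←b0: walk · to b0
  b2←b1: walk b1 to b0
  b4←b0: walk · to b0
  b4←b2: walk b2 to b0
  b5←b3: walk b3→b1 to b0
  b5←b4: walk b4 to b0
  b0 → ∅
  b1 → {b2,b5}
  b2 → {b4}
  b3 → {b5}
  b4 → {b5}
  b5 → ∅

φ for g: defs {b0,b4}
  DF⁺ = {b5}

Answer: ["b5"]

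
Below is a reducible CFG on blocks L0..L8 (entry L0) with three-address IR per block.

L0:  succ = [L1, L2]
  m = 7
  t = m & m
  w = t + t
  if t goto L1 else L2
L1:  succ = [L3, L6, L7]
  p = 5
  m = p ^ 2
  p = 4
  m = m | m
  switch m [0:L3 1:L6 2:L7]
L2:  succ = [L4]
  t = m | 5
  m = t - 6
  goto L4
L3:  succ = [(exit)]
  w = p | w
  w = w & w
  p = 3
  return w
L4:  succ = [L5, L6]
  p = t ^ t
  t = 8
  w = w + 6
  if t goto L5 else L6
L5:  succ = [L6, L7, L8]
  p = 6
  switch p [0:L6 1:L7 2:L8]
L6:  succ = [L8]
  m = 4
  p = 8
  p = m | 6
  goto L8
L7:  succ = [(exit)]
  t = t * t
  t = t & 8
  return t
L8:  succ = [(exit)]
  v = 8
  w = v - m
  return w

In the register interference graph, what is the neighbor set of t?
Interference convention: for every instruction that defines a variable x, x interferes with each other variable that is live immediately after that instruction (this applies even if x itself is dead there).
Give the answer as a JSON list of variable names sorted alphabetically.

Block summaries:
  L0: {m,t,w} / ∅
  L1: {m,p} / ∅
  L2: {m,t} / {m}
  L3: {p,w} / {p,w}
  L4: {p,t,w} / {t,w}
  L5: {p} / ∅
  L6: {m,p} / ∅
  L7: {t} / {t}
  L8: {v,w} / {m}

Liveness:
  L0: in=∅ out={m,t,w}
  L1: in={t,w} out={p,t,w}
  L2: in={m,w} out={m,t,w}
  L3: in={p,w} out=∅
  L4: in={m,t,w} out={m,t}
  L5: in={m,t} out={m,t}
  L6: in=∅ out={m}
  L7: in={t} out=∅
  L8: in={m} out=∅

Interfere edges:
  m↔{p,t,v,w}
  p↔{m,t,w}
  t↔{m,p,w}
  v↔{m}
  w↔{m,p,t}

N(t) = ["m", "p", "w"]

Answer: ["m", "p", "w"]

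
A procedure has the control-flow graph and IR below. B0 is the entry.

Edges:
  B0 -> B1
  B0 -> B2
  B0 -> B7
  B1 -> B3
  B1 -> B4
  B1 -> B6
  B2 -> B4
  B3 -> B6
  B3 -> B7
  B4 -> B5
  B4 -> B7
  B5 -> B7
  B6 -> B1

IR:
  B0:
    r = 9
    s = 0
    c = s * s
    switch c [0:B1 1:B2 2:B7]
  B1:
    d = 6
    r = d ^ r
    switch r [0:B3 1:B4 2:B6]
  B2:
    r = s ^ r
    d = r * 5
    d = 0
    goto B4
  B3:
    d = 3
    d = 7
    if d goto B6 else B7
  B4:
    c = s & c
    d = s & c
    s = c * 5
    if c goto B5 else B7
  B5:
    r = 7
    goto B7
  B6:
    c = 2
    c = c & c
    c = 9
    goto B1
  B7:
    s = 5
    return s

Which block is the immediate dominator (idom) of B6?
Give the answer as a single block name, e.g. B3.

Answer: B1

Working:
idom tree: B1←B0 B2←B0 B3←B1 B4←B0 B5←B4 B6←B1 B7←B0
Dom∩ at merges:
  B1: preds {B0,B6}: {B0} ∩ {B0,B1,B6} = {B0}; idom=B0
  B4: preds {B1,B2}: {B0,B1} ∩ {B0,B2} = {B0}; idom=B0
  B6: preds {B1,B3}: {B0,B1} ∩ {B0,B1,B3} = {B0,B1}; idom=B1
  B7: preds {B0,B3,B4,B5}: {B0} ∩ {B0,B1,B3} ∩ {B0,B4} ∩ {B0,B4,B5} = {B0}; idom=B0

idom(B6) = B1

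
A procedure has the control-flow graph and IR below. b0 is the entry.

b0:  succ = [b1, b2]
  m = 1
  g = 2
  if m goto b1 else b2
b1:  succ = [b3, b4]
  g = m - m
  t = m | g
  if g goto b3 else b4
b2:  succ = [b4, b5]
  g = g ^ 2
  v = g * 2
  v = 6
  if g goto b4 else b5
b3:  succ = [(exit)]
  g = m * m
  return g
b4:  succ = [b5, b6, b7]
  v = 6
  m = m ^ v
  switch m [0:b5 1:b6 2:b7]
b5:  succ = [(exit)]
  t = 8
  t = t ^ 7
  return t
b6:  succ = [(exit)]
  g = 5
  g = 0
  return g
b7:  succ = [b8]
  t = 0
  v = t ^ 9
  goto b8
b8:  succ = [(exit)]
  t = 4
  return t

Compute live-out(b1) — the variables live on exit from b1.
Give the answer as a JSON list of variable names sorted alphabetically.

Answer: ["m"]

Working:
Per-block:
  b0 def {g,m} use ∅
  b1 def {g,t} use {m}
  b2 def {g,v} use {g}
  b3 def {g} use {m}
  b4 def {m,v} use {m}
  b5 def {t} use ∅
  b6 def {g} use ∅
  b7 def {t,v} use ∅
  b8 def {t} use ∅

Backward fixpoint:
  b0 li=∅ lo={g,m}
  b1 li={m} lo={m}
  b2 li={g,m} lo={m}
  b3 li={m} lo=∅
  b4 li={m} lo=∅
  b5 li=∅ lo=∅
  b6 li=∅ lo=∅
  b7 li=∅ lo=∅
  b8 li=∅ lo=∅

live-out(b1) = ["m"]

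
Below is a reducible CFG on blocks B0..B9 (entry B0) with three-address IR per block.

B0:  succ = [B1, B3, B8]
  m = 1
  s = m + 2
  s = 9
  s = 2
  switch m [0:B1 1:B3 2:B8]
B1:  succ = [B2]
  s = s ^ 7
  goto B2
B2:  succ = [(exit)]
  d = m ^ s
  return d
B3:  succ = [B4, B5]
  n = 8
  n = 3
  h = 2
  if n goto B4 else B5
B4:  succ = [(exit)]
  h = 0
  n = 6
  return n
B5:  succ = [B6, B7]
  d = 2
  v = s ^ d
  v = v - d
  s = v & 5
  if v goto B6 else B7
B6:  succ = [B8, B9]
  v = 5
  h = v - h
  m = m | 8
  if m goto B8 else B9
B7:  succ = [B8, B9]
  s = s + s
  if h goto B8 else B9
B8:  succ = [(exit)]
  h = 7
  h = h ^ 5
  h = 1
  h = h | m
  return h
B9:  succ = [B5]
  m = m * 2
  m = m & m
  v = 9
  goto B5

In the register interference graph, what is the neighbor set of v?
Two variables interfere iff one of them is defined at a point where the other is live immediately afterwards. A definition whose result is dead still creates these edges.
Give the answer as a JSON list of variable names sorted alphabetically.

def/use:
  B0 def {m,s} use ∅
  B1 def {s} use {s}
  B2 def {d} use {m,s}
  B3 def {h,n} use ∅
  B4 def {h,n} use ∅
  B5 def {d,s,v} use {s}
  B6 def {h,m,v} use {h,m}
  B7 def {s} use {h,s}
  B8 def {h} use {m}
  B9 def {m,v} use {m}

Backward fixpoint:
  live B0: ∅→{m,s}
  live B1: {m,s}→{m,s}
  live B2: {m,s}→∅
  live B3: {m,s}→{h,m,s}
  live B4: ∅→∅
  live B5: {h,m,s}→{h,m,s}
  live B6: {h,m,s}→{h,m,s}
  live B7: {h,m,s}→{h,m,s}
  live B8: {m}→∅
  live B9: {h,m,s}→{h,m,s}

Interference:
  d↔{h,m,s,v}
  h↔{d,m,n,s,v}
  m↔{d,h,n,s,v}
  n↔{h,m,s}
  s↔{d,h,m,n,v}
  v↔{d,h,m,s}

N(v) = ["d", "h", "m", "s"]

Answer: ["d", "h", "m", "s"]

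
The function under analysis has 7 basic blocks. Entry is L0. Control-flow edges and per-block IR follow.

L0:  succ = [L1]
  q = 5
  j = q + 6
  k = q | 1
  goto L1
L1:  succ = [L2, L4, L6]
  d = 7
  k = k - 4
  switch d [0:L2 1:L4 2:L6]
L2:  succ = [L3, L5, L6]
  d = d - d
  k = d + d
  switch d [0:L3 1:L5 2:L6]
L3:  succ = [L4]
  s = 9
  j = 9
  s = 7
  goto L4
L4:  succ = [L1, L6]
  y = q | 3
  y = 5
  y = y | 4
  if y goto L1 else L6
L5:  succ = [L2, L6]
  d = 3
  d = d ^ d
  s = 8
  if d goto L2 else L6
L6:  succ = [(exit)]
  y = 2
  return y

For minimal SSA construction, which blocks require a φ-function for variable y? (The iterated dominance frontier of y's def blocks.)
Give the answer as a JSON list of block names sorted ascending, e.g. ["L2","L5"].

Answer: ["L1", "L6"]

Analysis:
idom tree: L1←L0 L2←L1 L3←L2 L4←L1 L5←L2 L6←L1
Dom∩ at merges:
  L1: preds {L0,L4}: {L0} ∩ {L0,L1,L4} = {L0}; idom=L0
  L2: preds {L1,L5}: {L0,L1} ∩ {L0,L1,L2,L5} = {L0,L1}; idom=L1
  L4: preds {L1,L3}: {L0,L1} ∩ {L0,L1,L2,L3} = {L0,L1}; idom=L1
  L6: preds {L1,L2,L4,L5}: {L0,L1} ∩ {L0,L1,L2} ∩ {L0,L1,L4} ∩ {L0,L1,L2,L5} = {L0,L1}; idom=L1

DF walk-up:
  join L1 pred L0: · stop@L0
  join L1 pred L4: L4→L1 stop@L0
  join L2 pred L1: · stop@L1
  join L2 pred L5: L5→L2 stop@L1
  join L4 pred L1: · stop@L1
  join L4 pred L3: L3→L2 stop@L1
  join L6 pred L1: · stop@L1
  join L6 pred L2: L2 stop@L1
  join L6 pred L4: L4 stop@L1
  join L6 pred L5: L5→L2 stop@L1
  L0: DF=∅
  L1: DF={L1}
  L2: DF={L2,L4,L6}
  L3: DF={L4}
  L4: DF={L1,L6}
  L5: DF={L2,L6}
  L6: DF=∅

φ for y: defs {L4,L6}
  DF⁺ = {L1,L6}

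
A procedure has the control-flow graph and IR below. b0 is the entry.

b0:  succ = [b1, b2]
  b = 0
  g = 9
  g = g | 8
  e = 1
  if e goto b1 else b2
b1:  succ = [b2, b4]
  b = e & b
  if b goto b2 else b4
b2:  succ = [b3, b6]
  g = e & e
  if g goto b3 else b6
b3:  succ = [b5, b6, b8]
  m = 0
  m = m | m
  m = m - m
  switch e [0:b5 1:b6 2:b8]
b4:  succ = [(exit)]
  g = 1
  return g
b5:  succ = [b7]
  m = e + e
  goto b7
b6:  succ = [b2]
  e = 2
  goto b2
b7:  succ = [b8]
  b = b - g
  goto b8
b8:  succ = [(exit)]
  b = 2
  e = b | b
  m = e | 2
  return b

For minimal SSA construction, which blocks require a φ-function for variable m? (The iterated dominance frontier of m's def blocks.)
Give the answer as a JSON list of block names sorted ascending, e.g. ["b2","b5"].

idom tree: b1←b0 b2←b0 b3←b2 b4←b1 b5←b3 b6←b2 b7←b5 b8←b3
Dom at joins:
  b2: preds {b0,b1,b6}: {b0} ∩ {b0,b1} ∩ {b0,b2,b6} = {b0}; idom=b0
  b6: preds {b2,b3}: {b0,b2} ∩ {b0,b2,b3} = {b0,b2}; idom=b2
  b8: preds {b3,b7}: {b0,b2,b3} ∩ {b0,b2,b3,b5,b7} = {b0,b2,b3}; idom=b3

DF derivation:
  b2←b0: walk · to b0
  b2←b1: walk b1 to b0
  b2←b6: walk b6→b2 to b0
  b6←b2: walk · to b2
  b6←b3: walk b3 to b2
  b8←b3: walk · to b3
  b8←b7: walk b7→b5 to b3
  b0: DF=∅
  b1: DF={b2}
  b2: DF={b2}
  b3: DF={b6}
  b4: DF=∅
  b5: DF={b8}
  b6: DF={b2}
  b7: DF={b8}
  b8: DF=∅

φ for m: defs {b3,b5,b8}
  DF⁺ = {b2,b6,b8}

Answer: ["b2", "b6", "b8"]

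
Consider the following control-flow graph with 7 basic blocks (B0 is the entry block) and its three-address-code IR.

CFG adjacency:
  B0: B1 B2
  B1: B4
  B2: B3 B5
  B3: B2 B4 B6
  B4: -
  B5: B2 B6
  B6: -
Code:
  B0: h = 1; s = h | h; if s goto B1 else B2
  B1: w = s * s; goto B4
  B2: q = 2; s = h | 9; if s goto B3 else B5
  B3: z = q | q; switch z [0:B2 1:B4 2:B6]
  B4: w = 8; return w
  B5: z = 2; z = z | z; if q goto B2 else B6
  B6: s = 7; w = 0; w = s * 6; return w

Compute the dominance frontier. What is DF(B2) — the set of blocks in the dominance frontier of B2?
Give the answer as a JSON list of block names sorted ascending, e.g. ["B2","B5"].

idom tree: B1←B0 B2←B0 B3←B2 B4←B0 B5←B2 B6←B2
Join-block Dom:
  B2: preds {B0,B3,B5}: {B0} ∩ {B0,B2,B3} ∩ {B0,B2,B5} = {B0}; idom=B0
  B4: preds {B1,B3}: {B0,B1} ∩ {B0,B2,B3} = {B0}; idom=B0
  B6: preds {B3,B5}: {B0,B2,B3} ∩ {B0,B2,B5} = {B0,B2}; idom=B2

DF derivation:
  join B2 pred B0: · stop@B0
  join B2 pred B3: B3→B2 stop@B0
  join B2 pred B5: B5→B2 stop@B0
  join B4 pred B1: B1 stop@B0
  join B4 pred B3: B3→B2 stop@B0
  join B6 pred B3: B3 stop@B2
  join B6 pred B5: B5 stop@B2
  B0: DF=∅
  B1: DF={B4}
  B2: DF={B2,B4}
  B3: DF={B2,B4,B6}
  B4: DF=∅
  B5: DF={B2,B6}
  B6: DF=∅

DF(B2) = ["B2", "B4"]

Answer: ["B2", "B4"]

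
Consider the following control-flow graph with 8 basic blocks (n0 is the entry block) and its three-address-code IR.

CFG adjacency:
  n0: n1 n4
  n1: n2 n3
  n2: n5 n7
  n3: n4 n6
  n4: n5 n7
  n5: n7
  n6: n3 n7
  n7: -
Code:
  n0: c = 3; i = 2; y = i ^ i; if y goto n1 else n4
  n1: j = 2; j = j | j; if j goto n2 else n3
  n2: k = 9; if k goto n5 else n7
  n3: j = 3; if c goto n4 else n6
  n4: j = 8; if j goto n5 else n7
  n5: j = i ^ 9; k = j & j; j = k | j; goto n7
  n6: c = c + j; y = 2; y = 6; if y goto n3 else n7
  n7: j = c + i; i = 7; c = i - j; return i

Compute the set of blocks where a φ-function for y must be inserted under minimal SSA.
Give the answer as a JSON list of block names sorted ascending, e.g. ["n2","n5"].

idom tree: n1←n0 n2←n1 n3←n1 n4←n0 n5←n0 n6←n3 n7←n0
Dom at joins:
  n3: preds {n1,n6}: {n0,n1} ∩ {n0,n1,n3,n6} = {n0,n1}; idom=n1
  n4: preds {n0,n3}: {n0} ∩ {n0,n1,n3} = {n0}; idom=n0
  n5: preds {n2,n4}: {n0,n1,n2} ∩ {n0,n4} = {n0}; idom=n0
  n7: preds {n2,n4,n5,n6}: {n0,n1,n2} ∩ {n0,n4} ∩ {n0,n5} ∩ {n0,n1,n3,n6} = {n0}; idom=n0

DF walk-up:
  n3←n1: walk · to n1
  n3←n6: walk n6→n3 to n1
  n4←n0: walk · to n0
  n4←n3: walk n3→n1 to n0
  n5←n2: walk n2→n1 to n0
  n5←n4: walk n4 to n0
  n7←n2: walk n2→n1 to n0
  n7←n4: walk n4 to n0
  n7←n5: walk n5 to n0
  n7←n6: walk n6→n3→n1 to n0
  n0 → ∅
  n1 → {n4,n5,n7}
  n2 → {n5,n7}
  n3 → {n3,n4,n7}
  n4 → {n5,n7}
  n5 → {n7}
  n6 → {n3,n7}
  n7 → ∅

φ for y: defs {n0,n6}
  DF⁺ = {n3,n4,n5,n7}

Answer: ["n3", "n4", "n5", "n7"]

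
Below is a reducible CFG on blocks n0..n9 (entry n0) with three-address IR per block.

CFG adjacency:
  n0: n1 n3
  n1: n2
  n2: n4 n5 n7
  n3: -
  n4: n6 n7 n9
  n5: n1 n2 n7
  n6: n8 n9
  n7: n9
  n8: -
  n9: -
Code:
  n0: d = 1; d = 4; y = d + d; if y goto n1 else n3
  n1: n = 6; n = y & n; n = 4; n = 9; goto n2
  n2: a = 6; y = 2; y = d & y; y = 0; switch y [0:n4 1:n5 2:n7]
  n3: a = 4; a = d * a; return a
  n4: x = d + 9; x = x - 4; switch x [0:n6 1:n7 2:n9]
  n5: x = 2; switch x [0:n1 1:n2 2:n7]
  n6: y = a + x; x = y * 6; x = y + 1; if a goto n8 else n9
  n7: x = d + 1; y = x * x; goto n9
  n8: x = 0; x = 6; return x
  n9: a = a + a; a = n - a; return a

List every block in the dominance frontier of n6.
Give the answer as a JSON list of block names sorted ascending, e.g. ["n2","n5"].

Answer: ["n9"]

Working:
idom tree: n1←n0 n2←n1 n3←n0 n4←n2 n5←n2 n6←n4 n7←n2 n8←n6 n9←n2
Dom∩ at merges:
  n1: preds {n0,n5}: {n0} ∩ {n0,n1,n2,n5} = {n0}; idom=n0
  n2: preds {n1,n5}: {n0,n1} ∩ {n0,n1,n2,n5} = {n0,n1}; idom=n1
  n7: preds {n2,n4,n5}: {n0,n1,n2} ∩ {n0,n1,n2,n4} ∩ {n0,n1,n2,n5} = {n0,n1,n2}; idom=n2
  n9: preds {n4,n6,n7}: {n0,n1,n2,n4} ∩ {n0,n1,n2,n4,n6} ∩ {n0,n1,n2,n7} = {n0,n1,n2}; idom=n2

DF derivation:
  n1←n0: walk · to n0
  n1←n5: walk n5→n2→n1 to n0
  n2←n1: walk · to n1
  n2←n5: walk n5→n2 to n1
  n7←n2: walk · to n2
  n7←n4: walk n4 to n2
  n7←n5: walk n5 to n2
  n9←n4: walk n4 to n2
  n9←n6: walk n6→n4 to n2
  n9←n7: walk n7 to n2
  n0 → ∅
  n1 → {n1}
  n2 → {n1,n2}
  n3 → ∅
  n4 → {n7,n9}
  n5 → {n1,n2,n7}
  n6 → {n9}
  n7 → {n9}
  n8 → ∅
  n9 → ∅

DF(n6) = ["n9"]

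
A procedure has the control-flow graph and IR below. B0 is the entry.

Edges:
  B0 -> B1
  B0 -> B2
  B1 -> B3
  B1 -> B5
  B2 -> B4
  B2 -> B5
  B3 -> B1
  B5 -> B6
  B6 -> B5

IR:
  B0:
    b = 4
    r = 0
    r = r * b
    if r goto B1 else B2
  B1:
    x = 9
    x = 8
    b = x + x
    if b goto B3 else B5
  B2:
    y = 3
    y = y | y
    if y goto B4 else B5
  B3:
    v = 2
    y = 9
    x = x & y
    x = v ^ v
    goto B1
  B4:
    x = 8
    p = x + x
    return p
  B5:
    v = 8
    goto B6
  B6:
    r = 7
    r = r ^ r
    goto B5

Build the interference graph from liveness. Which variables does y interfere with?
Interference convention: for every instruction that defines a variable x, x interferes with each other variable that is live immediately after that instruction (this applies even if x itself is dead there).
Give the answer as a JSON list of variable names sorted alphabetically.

def/use:
  B0: {b,r} / ∅
  B1: {b,x} / ∅
  B2: {y} / ∅
  B3: {v,x,y} / {x}
  B4: {p,x} / ∅
  B5: {v} / ∅
  B6: {r} / ∅

Live sets:
  B0 li=∅ lo=∅
  B1 li=∅ lo={x}
  B2 li=∅ lo=∅
  B3 li={x} lo=∅
  B4 li=∅ lo=∅
  B5 li=∅ lo=∅
  B6 li=∅ lo=∅

Interfere edges:
  b — {r,x}
  p — ∅
  r — {b}
  v — {x,y}
  x — {b,v,y}
  y — {v,x}

N(y) = ["v", "x"]

Answer: ["v", "x"]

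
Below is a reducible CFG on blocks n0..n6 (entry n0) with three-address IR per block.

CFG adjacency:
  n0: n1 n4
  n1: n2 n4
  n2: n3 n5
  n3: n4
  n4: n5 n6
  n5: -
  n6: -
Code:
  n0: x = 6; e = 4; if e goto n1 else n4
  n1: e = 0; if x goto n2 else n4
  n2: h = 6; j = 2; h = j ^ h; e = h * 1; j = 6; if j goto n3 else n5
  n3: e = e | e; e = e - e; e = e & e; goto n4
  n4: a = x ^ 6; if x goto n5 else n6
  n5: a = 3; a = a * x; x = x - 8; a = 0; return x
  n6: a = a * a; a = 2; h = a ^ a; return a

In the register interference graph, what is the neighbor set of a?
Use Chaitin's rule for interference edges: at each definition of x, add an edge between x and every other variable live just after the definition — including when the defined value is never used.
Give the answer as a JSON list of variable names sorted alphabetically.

Answer: ["h", "x"]

Derivation:
Block summaries:
  n0: def={e,x} ue=∅
  n1: def={e} ue={x}
  n2: def={e,h,j} ue=∅
  n3: def={e} ue={e}
  n4: def={a} ue={x}
  n5: def={a,x} ue={x}
  n6: def={a,h} ue={a}

Liveness:
  n0: in=∅ out={x}
  n1: in={x} out={x}
  n2: in={x} out={e,x}
  n3: in={e,x} out={x}
  n4: in={x} out={a,x}
  n5: in={x} out=∅
  n6: in={a} out=∅

Conflict graph:
  a↔{h,x}
  e↔{j,x}
  h↔{a,j,x}
  j↔{e,h,x}
  x↔{a,e,h,j}

N(a) = ["h", "x"]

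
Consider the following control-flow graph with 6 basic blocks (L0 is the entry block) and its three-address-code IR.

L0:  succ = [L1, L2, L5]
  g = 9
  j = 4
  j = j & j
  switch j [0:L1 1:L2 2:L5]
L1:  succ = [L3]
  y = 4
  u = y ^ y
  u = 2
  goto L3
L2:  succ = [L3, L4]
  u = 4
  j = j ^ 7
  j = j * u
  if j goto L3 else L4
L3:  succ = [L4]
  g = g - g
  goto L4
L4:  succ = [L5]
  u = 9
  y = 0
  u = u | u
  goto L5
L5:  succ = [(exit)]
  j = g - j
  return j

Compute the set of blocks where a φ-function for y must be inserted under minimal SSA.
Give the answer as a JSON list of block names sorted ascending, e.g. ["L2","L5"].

idom tree: L1←L0 L2←L0 L3←L0 L4←L0 L5←L0
Dom∩ at merges:
  L3: preds {L1,L2}: {L0,L1} ∩ {L0,L2} = {L0}; idom=L0
  L4: preds {L2,L3}: {L0,L2} ∩ {L0,L3} = {L0}; idom=L0
  L5: preds {L0,L4}: {L0} ∩ {L0,L4} = {L0}; idom=L0

DF walk-up:
  join L3 pred L1: L1 stop@L0
  join L3 pred L2: L2 stop@L0
  join L4 pred L2: L2 stop@L0
  join L4 pred L3: L3 stop@L0
  join L5 pred L0: · stop@L0
  join L5 pred L4: L4 stop@L0
  L0 → ∅
  L1 → {L3}
  L2 → {L3,L4}
  L3 → {L4}
  L4 → {L5}
  L5 → ∅

φ for y: defs {L1,L4}
  DF⁺ = {L3,L4,L5}

Answer: ["L3", "L4", "L5"]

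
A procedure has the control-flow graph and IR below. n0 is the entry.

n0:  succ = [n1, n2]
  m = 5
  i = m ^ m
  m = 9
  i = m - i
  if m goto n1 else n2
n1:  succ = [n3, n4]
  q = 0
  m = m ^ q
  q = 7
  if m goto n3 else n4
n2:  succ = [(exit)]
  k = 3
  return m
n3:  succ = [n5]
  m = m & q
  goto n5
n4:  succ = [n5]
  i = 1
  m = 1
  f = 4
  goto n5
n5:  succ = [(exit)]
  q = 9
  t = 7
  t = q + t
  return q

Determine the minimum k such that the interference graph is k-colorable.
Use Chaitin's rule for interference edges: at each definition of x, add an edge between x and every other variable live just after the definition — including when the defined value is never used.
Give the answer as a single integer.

Answer: 2

Derivation:
Block summaries:
  n0: def={i,m} ue=∅
  n1: def={m,q} ue={m}
  n2: def={k} ue={m}
  n3: def={m} ue={m,q}
  n4: def={f,i,m} ue=∅
  n5: def={q,t} ue=∅

Backward fixpoint:
  n0 li=∅ lo={m}
  n1 li={m} lo={m,q}
  n2 li={m} lo=∅
  n3 li={m,q} lo=∅
  n4 li=∅ lo=∅
  n5 li=∅ lo=∅

Interference:
  f↔∅
  i↔{m}
  k↔{m}
  m↔{i,k,q}
  q↔{m,t}
  t↔{q}

Colouring:
  clique {i,m} ⇒ need ≥ 2
  assign f→R0 i→R1 k→R1 m→R0 q→R1 t→R0 — no edge inside a register ⇒ χ ≤ 2
  χ = 2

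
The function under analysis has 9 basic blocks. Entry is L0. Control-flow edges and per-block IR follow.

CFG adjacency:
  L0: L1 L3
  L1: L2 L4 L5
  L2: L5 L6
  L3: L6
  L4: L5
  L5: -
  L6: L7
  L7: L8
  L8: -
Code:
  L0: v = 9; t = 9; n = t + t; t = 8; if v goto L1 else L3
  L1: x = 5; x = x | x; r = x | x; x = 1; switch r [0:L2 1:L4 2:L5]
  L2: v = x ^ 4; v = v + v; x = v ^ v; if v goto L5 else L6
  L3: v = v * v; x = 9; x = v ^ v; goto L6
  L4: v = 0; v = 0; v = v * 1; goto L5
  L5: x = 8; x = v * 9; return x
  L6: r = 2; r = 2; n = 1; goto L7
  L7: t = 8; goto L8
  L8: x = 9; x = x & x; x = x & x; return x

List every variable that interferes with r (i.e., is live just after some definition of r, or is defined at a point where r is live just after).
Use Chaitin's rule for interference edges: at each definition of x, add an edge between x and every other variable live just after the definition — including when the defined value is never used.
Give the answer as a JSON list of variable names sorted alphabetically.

Answer: ["v", "x"]

Working:
Per-block:
  L0: {n,t,v} / ∅
  L1: {r,x} / ∅
  L2: {v,x} / {x}
  L3: {v,x} / {v}
  L4: {v} / ∅
  L5: {x} / {v}
  L6: {n,r} / ∅
  L7: {t} / ∅
  L8: {x} / ∅

Liveness:
  L0: in=∅ out={v}
  L1: in={v} out={v,x}
  L2: in={x} out={v}
  L3: in={v} out=∅
  L4: in=∅ out={v}
  L5: in={v} out=∅
  L6: in=∅ out=∅
  L7: in=∅ out=∅
  L8: in=∅ out=∅

Conflict graph:
  n↔{v}
  r↔{v,x}
  t↔{v}
  v↔{n,r,t,x}
  x↔{r,v}

N(r) = ["v", "x"]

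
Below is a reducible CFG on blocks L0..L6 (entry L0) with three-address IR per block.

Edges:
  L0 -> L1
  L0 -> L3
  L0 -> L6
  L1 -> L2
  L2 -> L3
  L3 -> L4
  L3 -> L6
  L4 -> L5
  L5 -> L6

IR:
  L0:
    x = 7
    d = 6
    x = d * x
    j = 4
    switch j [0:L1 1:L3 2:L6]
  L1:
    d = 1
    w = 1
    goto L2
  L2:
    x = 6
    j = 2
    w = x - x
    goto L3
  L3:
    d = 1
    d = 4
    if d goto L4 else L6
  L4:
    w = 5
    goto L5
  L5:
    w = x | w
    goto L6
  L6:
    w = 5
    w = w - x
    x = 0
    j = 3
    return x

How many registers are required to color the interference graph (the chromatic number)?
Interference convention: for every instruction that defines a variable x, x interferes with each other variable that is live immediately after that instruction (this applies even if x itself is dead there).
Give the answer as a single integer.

Answer: 2

Analysis:
Block summaries:
  L0: {d,j,x} / ∅
  L1: {d,w} / ∅
  L2: {j,w,x} / ∅
  L3: {d} / ∅
  L4: {w} / ∅
  L5: {w} / {w,x}
  L6: {j,w,x} / {x}

Backward fixpoint:
  L0: in=∅ out={x}
  L1: in=∅ out=∅
  L2: in=∅ out={x}
  L3: in={x} out={x}
  L4: in={x} out={w,x}
  L5: in={w,x} out={x}
  L6: in={x} out=∅

Interference:
  d↔{x}
  j↔{x}
  w↔{x}
  x↔{d,j,w}

Colouring:
  lower bound: {d,x} mutually conflict ⇒ χ ≥ 2
  2-colouring: R0={x}  R1={d,j,w}
  χ = 2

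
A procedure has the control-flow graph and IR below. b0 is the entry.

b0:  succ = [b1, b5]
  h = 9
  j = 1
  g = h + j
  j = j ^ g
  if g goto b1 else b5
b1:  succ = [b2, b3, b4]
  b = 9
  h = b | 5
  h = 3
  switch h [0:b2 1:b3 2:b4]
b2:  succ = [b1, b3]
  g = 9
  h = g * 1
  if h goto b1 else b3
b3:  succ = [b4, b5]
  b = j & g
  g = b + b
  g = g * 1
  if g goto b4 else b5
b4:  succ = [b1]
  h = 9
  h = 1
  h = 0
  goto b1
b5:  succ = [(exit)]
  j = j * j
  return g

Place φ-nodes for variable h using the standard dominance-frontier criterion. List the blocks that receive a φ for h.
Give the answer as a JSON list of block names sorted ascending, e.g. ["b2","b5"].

Answer: ["b1", "b3", "b4", "b5"]

Analysis:
idom tree: b1←b0 b2←b1 b3←b1 b4←b1 b5←b0
Dom at joins:
  b1: preds {b0,b2,b4}: {b0} ∩ {b0,b1,b2} ∩ {b0,b1,b4} = {b0}; idom=b0
  b3: preds {b1,b2}: {b0,b1} ∩ {b0,b1,b2} = {b0,b1}; idom=b1
  b4: preds {b1,b3}: {b0,b1} ∩ {b0,b1,b3} = {b0,b1}; idom=b1
  b5: preds {b0,b3}: {b0} ∩ {b0,b1,b3} = {b0}; idom=b0

Frontier:
  join b1 pred b0: · stop@b0
  join b1 pred b2: b2→b1 stop@b0
  join b1 pred b4: b4→b1 stop@b0
  join b3 pred b1: · stop@b1
  join b3 pred b2: b2 stop@b1
  join b4 pred b1: · stop@b1
  join b4 pred b3: b3 stop@b1
  join b5 pred b0: · stop@b0
  join b5 pred b3: b3→b1 stop@b0
  DF(b0)=∅
  DF(b1)={b1,b5}
  DF(b2)={b1,b3}
  DF(b3)={b4,b5}
  DF(b4)={b1}
  DF(b5)=∅

φ for h: defs {b0,b1,b2,b4}
  DF⁺ = {b1,b3,b4,b5}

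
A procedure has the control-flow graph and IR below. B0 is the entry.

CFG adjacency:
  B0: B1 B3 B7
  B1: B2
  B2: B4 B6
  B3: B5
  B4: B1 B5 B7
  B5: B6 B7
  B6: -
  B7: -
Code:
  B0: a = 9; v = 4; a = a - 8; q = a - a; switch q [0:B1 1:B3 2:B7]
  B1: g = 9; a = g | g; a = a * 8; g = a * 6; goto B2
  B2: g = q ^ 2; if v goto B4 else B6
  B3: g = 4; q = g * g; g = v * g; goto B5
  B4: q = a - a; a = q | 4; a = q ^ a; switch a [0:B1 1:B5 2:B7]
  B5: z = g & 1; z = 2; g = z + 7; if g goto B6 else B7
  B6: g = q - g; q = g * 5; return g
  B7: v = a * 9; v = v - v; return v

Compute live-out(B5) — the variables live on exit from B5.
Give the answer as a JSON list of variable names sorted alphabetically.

Answer: ["a", "g", "q"]

Working:
Block summaries:
  B0 def {a,q,v} use ∅
  B1 def {a,g} use ∅
  B2 def {g} use {q,v}
  B3 def {g,q} use {v}
  B4 def {a,q} use {a}
  B5 def {g,z} use {g}
  B6 def {g,q} use {g,q}
  B7 def {v} use {a}

Liveness:
  live B0: ∅→{a,q,v}
  live B1: {q,v}→{a,q,v}
  live B2: {a,q,v}→{a,g,q,v}
  live B3: {a,v}→{a,g,q}
  live B4: {a,g,v}→{a,g,q,v}
  live B5: {a,g,q}→{a,g,q}
  live B6: {g,q}→∅
  live B7: {a}→∅

live-out(B5) = ["a", "g", "q"]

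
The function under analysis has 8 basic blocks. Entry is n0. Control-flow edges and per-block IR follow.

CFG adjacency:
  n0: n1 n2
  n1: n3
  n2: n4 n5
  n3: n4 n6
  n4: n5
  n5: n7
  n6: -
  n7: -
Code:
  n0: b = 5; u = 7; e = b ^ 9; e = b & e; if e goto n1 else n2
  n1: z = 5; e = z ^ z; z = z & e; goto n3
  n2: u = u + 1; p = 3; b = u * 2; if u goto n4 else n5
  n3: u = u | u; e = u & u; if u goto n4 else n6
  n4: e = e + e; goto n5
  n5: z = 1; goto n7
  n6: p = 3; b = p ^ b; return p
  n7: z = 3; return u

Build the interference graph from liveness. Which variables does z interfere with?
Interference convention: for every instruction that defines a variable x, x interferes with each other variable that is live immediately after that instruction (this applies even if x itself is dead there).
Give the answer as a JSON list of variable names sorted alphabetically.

Answer: ["b", "e", "u"]

Derivation:
Per-block:
  n0 def {b,e,u} use ∅
  n1 def {e,z} use ∅
  n2 def {b,p,u} use {u}
  n3 def {e,u} use {u}
  n4 def {e} use {e}
  n5 def {z} use ∅
  n6 def {b,p} use {b}
  n7 def {z} use {u}

Live sets:
  n0 li=∅ lo={b,e,u}
  n1 li={b,u} lo={b,u}
  n2 li={e,u} lo={e,u}
  n3 li={b,u} lo={b,e,u}
  n4 li={e,u} lo={u}
  n5 li={u} lo={u}
  n6 li={b} lo=∅
  n7 li={u} lo=∅

Conflict graph:
  b — {e,p,u,z}
  e — {b,p,u,z}
  p — {b,e,u}
  u — {b,e,p,z}
  z — {b,e,u}

N(z) = ["b", "e", "u"]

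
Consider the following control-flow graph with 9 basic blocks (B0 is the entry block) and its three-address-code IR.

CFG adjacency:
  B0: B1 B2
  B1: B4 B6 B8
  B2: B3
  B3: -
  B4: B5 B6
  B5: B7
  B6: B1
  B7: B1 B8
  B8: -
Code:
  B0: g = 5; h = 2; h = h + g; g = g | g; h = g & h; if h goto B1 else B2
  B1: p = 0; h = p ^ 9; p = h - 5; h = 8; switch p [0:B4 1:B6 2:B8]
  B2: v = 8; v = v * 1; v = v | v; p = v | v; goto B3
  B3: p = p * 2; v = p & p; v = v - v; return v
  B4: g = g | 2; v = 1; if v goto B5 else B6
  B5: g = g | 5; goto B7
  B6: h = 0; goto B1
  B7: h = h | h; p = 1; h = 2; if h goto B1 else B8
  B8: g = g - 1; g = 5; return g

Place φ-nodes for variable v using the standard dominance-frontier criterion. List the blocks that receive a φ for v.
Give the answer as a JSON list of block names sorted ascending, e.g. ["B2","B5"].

idom tree: B1←B0 B2←B0 B3←B2 B4←B1 B5←B4 B6←B1 B7←B5 B8←B1
Dom at joins:
  B1: preds {B0,B6,B7}: {B0} ∩ {B0,B1,B6} ∩ {B0,B1,B4,B5,B7} = {B0}; idom=B0
  B6: preds {B1,B4}: {B0,B1} ∩ {B0,B1,B4} = {B0,B1}; idom=B1
  B8: preds {B1,B7}: {B0,B1} ∩ {B0,B1,B4,B5,B7} = {B0,B1}; idom=B1

Frontier:
  join B1 pred B0: · stop@B0
  join B1 pred B6: B6→B1 stop@B0
  join B1 pred B7: B7→B5→B4→B1 stop@B0
  join B6 pred B1: · stop@B1
  join B6 pred B4: B4 stop@B1
  join B8 pred B1: · stop@B1
  join B8 pred B7: B7→B5→B4 stop@B1
  B0: DF=∅
  B1: DF={B1}
  B2: DF=∅
  B3: DF=∅
  B4: DF={B1,B6,B8}
  B5: DF={B1,B8}
  B6: DF={B1}
  B7: DF={B1,B8}
  B8: DF=∅

φ for v: defs {B2,B3,B4}
  DF⁺ = {B1,B6,B8}

Answer: ["B1", "B6", "B8"]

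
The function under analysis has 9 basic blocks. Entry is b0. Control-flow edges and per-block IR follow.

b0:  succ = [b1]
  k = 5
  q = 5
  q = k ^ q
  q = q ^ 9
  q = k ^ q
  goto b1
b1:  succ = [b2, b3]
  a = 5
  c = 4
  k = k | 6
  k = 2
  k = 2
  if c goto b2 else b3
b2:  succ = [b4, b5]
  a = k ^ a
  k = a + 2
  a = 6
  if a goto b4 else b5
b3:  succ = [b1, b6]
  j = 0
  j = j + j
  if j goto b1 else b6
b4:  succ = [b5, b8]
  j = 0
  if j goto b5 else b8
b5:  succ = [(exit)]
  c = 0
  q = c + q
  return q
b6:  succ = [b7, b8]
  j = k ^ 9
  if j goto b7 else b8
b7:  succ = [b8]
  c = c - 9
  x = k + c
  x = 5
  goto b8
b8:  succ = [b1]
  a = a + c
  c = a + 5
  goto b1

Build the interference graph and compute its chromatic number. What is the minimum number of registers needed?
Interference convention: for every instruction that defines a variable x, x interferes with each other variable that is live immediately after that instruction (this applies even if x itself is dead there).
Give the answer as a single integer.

Block summaries:
  b0: def={k,q} ue=∅
  b1: def={a,c,k} ue={k}
  b2: def={a,k} ue={a,k}
  b3: def={j} ue=∅
  b4: def={j} ue=∅
  b5: def={c,q} ue={q}
  b6: def={j} ue={k}
  b7: def={c,x} ue={c,k}
  b8: def={a,c} ue={a,c}

Live sets:
  live b0: ∅→{k,q}
  live b1: {k,q}→{a,c,k,q}
  live b2: {a,c,k,q}→{a,c,k,q}
  live b3: {a,c,k,q}→{a,c,k,q}
  live b4: {a,c,k,q}→{a,c,k,q}
  live b5: {q}→∅
  live b6: {a,c,k,q}→{a,c,k,q}
  live b7: {a,c,k,q}→{a,c,k,q}
  live b8: {a,c,k,q}→{k,q}

Conflict graph:
  a: {c,j,k,q,x}
  c: {a,j,k,q,x}
  j: {a,c,k,q}
  k: {a,c,j,q,x}
  q: {a,c,j,k,x}
  x: {a,c,k,q}

Colouring:
  clique {a,c,j,k,q} ⇒ need ≥ 5
  assign a→R0 c→R1 j→R4 k→R2 q→R3 x→R4 — no edge inside a register ⇒ χ ≤ 5
  χ = 5

Answer: 5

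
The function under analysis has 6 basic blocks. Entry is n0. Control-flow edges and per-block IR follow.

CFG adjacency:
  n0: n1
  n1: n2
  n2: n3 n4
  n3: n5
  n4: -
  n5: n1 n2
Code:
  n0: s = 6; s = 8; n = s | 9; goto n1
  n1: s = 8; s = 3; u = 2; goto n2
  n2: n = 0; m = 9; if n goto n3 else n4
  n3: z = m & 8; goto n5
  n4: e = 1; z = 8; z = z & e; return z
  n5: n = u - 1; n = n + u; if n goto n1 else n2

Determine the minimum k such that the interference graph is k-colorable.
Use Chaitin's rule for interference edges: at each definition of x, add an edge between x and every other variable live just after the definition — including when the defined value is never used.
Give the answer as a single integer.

Answer: 3

Working:
def/use:
  n0: def={n,s} ue=∅
  n1: def={s,u} ue=∅
  n2: def={m,n} ue=∅
  n3: def={z} ue={m}
  n4: def={e,z} ue=∅
  n5: def={n} ue={u}

Live sets:
  live n0: ∅→∅
  live n1: ∅→{u}
  live n2: {u}→{m,u}
  live n3: {m,u}→{u}
  live n4: ∅→∅
  live n5: {u}→{u}

Interference:
  e: {z}
  m: {n,u}
  n: {m,u}
  s: ∅
  u: {m,n,z}
  z: {e,u}

Registers:
  clique {m,n,u} ⇒ need ≥ 3
  assign e→R0 m→R1 n→R2 s→R0 u→R0 z→R1 — no edge inside a register ⇒ χ ≤ 3
  χ = 3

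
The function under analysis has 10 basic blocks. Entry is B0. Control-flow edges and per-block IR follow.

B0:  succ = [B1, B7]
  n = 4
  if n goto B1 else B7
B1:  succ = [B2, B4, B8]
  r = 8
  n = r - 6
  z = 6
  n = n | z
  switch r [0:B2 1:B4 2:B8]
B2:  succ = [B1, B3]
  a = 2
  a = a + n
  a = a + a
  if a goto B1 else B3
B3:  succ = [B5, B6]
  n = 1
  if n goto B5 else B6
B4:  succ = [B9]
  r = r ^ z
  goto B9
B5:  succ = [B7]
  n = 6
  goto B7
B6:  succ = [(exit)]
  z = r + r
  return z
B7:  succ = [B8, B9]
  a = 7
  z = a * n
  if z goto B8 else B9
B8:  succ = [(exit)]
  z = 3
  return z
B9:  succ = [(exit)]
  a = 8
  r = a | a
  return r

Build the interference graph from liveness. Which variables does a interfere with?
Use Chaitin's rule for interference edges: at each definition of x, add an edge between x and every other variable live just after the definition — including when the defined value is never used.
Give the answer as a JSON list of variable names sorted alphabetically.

Per-block:
  B0: {n} / ∅
  B1: {n,r,z} / ∅
  B2: {a} / {n}
  B3: {n} / ∅
  B4: {r} / {r,z}
  B5: {n} / ∅
  B6: {z} / {r}
  B7: {a,z} / {n}
  B8: {z} / ∅
  B9: {a,r} / ∅

Live sets:
  B0 li=∅ lo={n}
  B1 li=∅ lo={n,r,z}
  B2 li={n,r} lo={r}
  B3 li={r} lo={r}
  B4 li={r,z} lo=∅
  B5 li=∅ lo={n}
  B6 li={r} lo=∅
  B7 li={n} lo=∅
  B8 li=∅ lo=∅
  B9 li=∅ lo=∅

Interference:
  a↔{n,r}
  n↔{a,r,z}
  r↔{a,n,z}
  z↔{n,r}

N(a) = ["n", "r"]

Answer: ["n", "r"]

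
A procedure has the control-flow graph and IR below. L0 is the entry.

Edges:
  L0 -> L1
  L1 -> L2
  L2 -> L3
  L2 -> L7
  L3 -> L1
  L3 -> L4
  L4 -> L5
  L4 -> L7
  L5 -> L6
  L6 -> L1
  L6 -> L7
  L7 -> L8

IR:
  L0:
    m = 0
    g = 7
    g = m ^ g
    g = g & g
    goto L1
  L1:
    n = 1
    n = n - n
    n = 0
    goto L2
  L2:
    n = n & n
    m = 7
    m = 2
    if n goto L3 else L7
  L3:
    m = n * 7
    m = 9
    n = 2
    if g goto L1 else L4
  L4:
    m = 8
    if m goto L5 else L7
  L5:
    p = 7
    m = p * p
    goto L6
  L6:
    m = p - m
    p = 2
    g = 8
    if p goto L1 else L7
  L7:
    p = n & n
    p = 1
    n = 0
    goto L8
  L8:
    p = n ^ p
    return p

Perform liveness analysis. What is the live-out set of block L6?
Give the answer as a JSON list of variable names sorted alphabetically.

Answer: ["g", "n"]

Working:
Block summaries:
  L0: {g,m} / ∅
  L1: {n} / ∅
  L2: {m,n} / {n}
  L3: {m,n} / {g,n}
  L4: {m} / ∅
  L5: {m,p} / ∅
  L6: {g,m,p} / {m,p}
  L7: {n,p} / {n}
  L8: {p} / {n,p}

Live sets:
  L0 li=∅ lo={g}
  L1 li={g} lo={g,n}
  L2 li={g,n} lo={g,n}
  L3 li={g,n} lo={g,n}
  L4 li={n} lo={n}
  L5 li={n} lo={m,n,p}
  L6 li={m,n,p} lo={g,n}
  L7 li={n} lo={n,p}
  L8 li={n,p} lo=∅

live-out(L6) = ["g", "n"]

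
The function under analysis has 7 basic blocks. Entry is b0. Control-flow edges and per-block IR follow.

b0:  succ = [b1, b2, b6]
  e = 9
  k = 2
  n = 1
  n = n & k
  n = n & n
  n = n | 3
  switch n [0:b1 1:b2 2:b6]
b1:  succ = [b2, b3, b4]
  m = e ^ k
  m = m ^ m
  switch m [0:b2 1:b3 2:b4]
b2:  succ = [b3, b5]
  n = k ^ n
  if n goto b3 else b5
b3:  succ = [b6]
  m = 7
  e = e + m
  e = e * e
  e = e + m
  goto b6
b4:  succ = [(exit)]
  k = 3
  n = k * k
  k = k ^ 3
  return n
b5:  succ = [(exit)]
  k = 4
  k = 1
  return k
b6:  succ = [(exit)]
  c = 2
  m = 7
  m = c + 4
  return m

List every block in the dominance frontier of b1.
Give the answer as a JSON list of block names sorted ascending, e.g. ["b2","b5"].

Answer: ["b2", "b3"]

Working:
idom tree: b1←b0 b2←b0 b3←b0 b4←b1 b5←b2 b6←b0
Join-block Dom:
  b2: preds {b0,b1}: {b0} ∩ {b0,b1} = {b0}; idom=b0
  b3: preds {b1,b2}: {b0,b1} ∩ {b0,b2} = {b0}; idom=b0
  b6: preds {b0,b3}: {b0} ∩ {b0,b3} = {b0}; idom=b0

DF walk-up:
  join b2 pred b0: · stop@b0
  join b2 pred b1: b1 stop@b0
  join b3 pred b1: b1 stop@b0
  join b3 pred b2: b2 stop@b0
  join b6 pred b0: · stop@b0
  join b6 pred b3: b3 stop@b0
  b0 → ∅
  b1 → {b2,b3}
  b2 → {b3}
  b3 → {b6}
  b4 → ∅
  b5 → ∅
  b6 → ∅

DF(b1) = ["b2", "b3"]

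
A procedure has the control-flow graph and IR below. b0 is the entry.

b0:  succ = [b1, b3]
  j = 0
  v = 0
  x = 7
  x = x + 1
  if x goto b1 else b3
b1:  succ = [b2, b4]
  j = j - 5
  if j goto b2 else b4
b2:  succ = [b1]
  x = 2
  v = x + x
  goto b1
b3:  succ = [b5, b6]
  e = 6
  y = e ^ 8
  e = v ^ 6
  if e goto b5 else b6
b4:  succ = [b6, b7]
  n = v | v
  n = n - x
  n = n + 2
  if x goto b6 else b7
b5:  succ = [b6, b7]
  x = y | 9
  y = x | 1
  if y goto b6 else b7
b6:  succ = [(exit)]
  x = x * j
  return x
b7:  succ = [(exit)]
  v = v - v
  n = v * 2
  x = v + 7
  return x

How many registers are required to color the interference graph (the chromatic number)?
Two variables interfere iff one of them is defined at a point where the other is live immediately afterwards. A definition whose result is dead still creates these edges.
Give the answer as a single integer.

Block summaries:
  b0: def={j,v,x} ue=∅
  b1: def={j} ue={j}
  b2: def={v,x} ue=∅
  b3: def={e,y} ue={v}
  b4: def={n} ue={v,x}
  b5: def={x,y} ue={y}
  b6: def={x} ue={j,x}
  b7: def={n,v,x} ue={v}

Live sets:
  b0 li=∅ lo={j,v,x}
  b1 li={j,v,x} lo={j,v,x}
  b2 li={j} lo={j,v,x}
  b3 li={j,v,x} lo={j,v,x,y}
  b4 li={j,v,x} lo={j,v,x}
  b5 li={j,v,y} lo={j,v,x}
  b6 li={j,x} lo=∅
  b7 li={v} lo=∅

Interfere edges:
  e — {j,v,x,y}
  j — {e,n,v,x,y}
  n — {j,v,x}
  v — {e,j,n,x,y}
  x — {e,j,n,v,y}
  y — {e,j,v,x}

Registers:
  lower bound: {e,j,v,x,y} mutually conflict ⇒ χ ≥ 5
  assign e→R3 j→R0 n→R3 v→R1 x→R2 y→R4 — no edge inside a register ⇒ χ ≤ 5
  χ = 5

Answer: 5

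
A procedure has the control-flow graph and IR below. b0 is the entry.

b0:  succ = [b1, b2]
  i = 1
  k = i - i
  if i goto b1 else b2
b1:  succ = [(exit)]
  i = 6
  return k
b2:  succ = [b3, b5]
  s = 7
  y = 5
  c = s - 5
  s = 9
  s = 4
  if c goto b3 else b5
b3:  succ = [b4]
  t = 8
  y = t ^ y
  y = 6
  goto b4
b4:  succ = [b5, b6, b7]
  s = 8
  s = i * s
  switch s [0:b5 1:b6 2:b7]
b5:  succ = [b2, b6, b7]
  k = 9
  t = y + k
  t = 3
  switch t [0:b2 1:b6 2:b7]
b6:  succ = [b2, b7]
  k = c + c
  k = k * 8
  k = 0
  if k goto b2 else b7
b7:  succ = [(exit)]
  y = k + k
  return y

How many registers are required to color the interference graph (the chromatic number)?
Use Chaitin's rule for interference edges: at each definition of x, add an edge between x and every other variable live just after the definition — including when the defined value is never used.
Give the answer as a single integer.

Block summaries:
  b0 def {i,k} use ∅
  b1 def {i} use {k}
  b2 def {c,s,y} use ∅
  b3 def {t,y} use {y}
  b4 def {s} use {i}
  b5 def {k,t} use {y}
  b6 def {k} use {c}
  b7 def {y} use {k}

Backward fixpoint:
  live b0: ∅→{i,k}
  live b1: {k}→∅
  live b2: {i,k}→{c,i,k,y}
  live b3: {c,i,k,y}→{c,i,k,y}
  live b4: {c,i,k,y}→{c,i,k,y}
  live b5: {c,i,y}→{c,i,k}
  live b6: {c,i}→{i,k}
  live b7: {k}→∅

Interfere edges:
  c↔{i,k,s,t,y}
  i↔{c,k,s,t,y}
  k↔{c,i,s,t,y}
  s↔{c,i,k,y}
  t↔{c,i,k,y}
  y↔{c,i,k,s,t}

Registers:
  {c,i,k,s,y} pairwise interfere (5-clique) ⇒ χ ≥ 5
  assign c→r0 i→r1 k→r2 s→r4 t→r4 y→r3 — no edge inside a register ⇒ χ ≤ 5
  χ = 5

Answer: 5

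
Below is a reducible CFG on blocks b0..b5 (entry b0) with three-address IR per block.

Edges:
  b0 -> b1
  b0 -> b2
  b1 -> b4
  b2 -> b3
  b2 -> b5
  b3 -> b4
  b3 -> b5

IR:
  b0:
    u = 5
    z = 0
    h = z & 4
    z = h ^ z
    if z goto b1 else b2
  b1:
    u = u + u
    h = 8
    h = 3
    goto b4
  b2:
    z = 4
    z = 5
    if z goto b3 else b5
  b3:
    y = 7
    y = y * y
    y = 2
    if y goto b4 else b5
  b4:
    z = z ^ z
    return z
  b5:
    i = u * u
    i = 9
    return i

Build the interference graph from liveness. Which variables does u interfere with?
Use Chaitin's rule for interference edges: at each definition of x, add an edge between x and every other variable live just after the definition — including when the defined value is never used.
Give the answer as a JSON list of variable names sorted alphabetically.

Answer: ["h", "y", "z"]

Analysis:
def/use:
  b0: def={h,u,z} ue=∅
  b1: def={h,u} ue={u}
  b2: def={z} ue=∅
  b3: def={y} ue=∅
  b4: def={z} ue={z}
  b5: def={i} ue={u}

Live sets:
  b0: in=∅ out={u,z}
  b1: in={u,z} out={z}
  b2: in={u} out={u,z}
  b3: in={u,z} out={u,z}
  b4: in={z} out=∅
  b5: in={u} out=∅

Interference:
  h: {u,z}
  i: ∅
  u: {h,y,z}
  y: {u,z}
  z: {h,u,y}

N(u) = ["h", "y", "z"]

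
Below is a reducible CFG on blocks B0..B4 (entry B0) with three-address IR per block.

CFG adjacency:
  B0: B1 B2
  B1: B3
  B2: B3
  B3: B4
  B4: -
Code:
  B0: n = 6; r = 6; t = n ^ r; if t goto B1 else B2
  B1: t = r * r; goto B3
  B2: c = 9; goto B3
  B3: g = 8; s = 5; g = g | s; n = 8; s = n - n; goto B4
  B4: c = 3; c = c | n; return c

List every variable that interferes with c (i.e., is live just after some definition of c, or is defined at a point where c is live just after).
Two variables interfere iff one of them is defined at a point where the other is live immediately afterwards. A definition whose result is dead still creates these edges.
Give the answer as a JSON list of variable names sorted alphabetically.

Answer: ["n"]

Working:
Per-block:
  B0: def={n,r,t} ue=∅
  B1: def={t} ue={r}
  B2: def={c} ue=∅
  B3: def={g,n,s} ue=∅
  B4: def={c} ue={n}

Liveness:
  live B0: ∅→{r}
  live B1: {r}→∅
  live B2: ∅→∅
  live B3: ∅→{n}
  live B4: {n}→∅

Interfere edges:
  c↔{n}
  g↔{s}
  n↔{c,r,s}
  r↔{n,t}
  s↔{g,n}
  t↔{r}

N(c) = ["n"]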